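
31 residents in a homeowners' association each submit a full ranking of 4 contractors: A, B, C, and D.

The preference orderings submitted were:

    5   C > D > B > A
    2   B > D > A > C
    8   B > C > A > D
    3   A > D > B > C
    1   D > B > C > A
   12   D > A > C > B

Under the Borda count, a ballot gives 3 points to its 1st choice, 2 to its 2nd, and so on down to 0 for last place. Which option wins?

Borda scores:
  A: 5·0 + 2·1 + 8·1 + 3·3 + 0 + 12·2 = 43
  B: 5·1 + 2·3 + 8·3 + 3·1 + 2 + 12·0 = 40
  C: 5·3 + 2·0 + 8·2 + 3·0 + 1 + 12·1 = 44
  D: 5·2 + 2·2 + 8·0 + 3·2 + 3 + 12·3 = 59
D has the highest total.

D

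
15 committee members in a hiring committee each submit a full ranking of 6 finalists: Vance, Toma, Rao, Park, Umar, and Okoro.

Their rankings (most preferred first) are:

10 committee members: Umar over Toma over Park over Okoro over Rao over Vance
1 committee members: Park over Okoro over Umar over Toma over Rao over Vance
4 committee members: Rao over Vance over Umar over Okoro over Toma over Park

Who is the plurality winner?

First-place vote totals:
  Vance: 0
  Toma: 0
  Rao: 4
  Park: 1
  Umar: 10
  Okoro: 0
Umar has the most first-place votes.

Umar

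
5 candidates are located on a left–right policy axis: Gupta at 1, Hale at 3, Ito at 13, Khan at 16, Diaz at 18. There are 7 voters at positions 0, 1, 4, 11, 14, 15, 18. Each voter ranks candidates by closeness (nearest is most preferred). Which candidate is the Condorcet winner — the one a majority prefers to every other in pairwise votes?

Ito

With single-peaked preferences on a line, the Condorcet winner is the candidate closest to the median voter.
The median voter (position 11) is closest to Ito at 13.
Check: Ito vs Gupta — voters closer to Ito: 4 of 7.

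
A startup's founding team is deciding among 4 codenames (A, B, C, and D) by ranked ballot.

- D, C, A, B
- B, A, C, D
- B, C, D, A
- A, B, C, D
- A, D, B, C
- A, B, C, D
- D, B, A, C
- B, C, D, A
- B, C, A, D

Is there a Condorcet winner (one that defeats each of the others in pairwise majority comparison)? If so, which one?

Head-to-head results (9 voters total):
A vs B: B wins 5–4.
A vs C: A wins 5–4.
A vs D: A wins 5–4.
B vs C: B wins 8–1.
B vs D: B wins 6–3.
C vs D: C wins 6–3.
B beats each rival — A (5–4), C (8–1), D (6–3) — so B is the Condorcet winner.

B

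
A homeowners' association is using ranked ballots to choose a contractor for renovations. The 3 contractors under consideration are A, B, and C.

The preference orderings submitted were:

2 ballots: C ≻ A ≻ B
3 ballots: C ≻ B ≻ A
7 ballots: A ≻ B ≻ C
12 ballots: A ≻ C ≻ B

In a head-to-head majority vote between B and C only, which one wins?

C

Ballots ranking B above C: 7.
Ballots ranking C above B: 2+3+12 = 17.
C wins the head-to-head, 17–7.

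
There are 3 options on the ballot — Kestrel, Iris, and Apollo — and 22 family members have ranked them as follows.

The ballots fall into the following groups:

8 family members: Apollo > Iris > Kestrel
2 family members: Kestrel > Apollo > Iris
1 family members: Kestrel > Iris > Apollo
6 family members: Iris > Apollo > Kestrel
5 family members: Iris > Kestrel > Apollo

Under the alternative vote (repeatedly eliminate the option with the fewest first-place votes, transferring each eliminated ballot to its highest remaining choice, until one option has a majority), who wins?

Iris

Round 1: Iris 11, Apollo 8, Kestrel 3. Kestrel has the fewest and is eliminated.
Round 2: Iris 12, Apollo 10. Iris has a majority.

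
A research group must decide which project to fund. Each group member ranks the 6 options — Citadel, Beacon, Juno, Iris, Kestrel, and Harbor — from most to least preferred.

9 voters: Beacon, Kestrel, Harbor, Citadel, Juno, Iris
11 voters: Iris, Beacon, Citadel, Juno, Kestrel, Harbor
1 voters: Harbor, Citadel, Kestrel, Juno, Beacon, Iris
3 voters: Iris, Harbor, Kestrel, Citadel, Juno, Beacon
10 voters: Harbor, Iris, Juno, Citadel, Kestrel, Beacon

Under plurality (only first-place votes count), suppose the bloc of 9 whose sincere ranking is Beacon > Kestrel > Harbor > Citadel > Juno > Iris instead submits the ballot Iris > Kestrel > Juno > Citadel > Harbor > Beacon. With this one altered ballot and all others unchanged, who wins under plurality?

Iris

First-place totals with the altered ballot: Citadel 0, Beacon 0, Juno 0, Iris 23, Kestrel 0, Harbor 11.
The winner is unchanged: still Iris.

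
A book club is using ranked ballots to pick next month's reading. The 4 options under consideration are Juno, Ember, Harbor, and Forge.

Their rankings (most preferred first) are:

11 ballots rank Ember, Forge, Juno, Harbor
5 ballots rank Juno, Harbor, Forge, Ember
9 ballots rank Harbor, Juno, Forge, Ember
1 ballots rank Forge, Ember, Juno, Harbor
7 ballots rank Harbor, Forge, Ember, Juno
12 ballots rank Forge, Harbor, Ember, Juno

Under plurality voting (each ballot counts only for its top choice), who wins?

Harbor

First-place vote totals:
  Juno: 5
  Ember: 11
  Harbor: 16
  Forge: 13
Harbor has the most first-place votes.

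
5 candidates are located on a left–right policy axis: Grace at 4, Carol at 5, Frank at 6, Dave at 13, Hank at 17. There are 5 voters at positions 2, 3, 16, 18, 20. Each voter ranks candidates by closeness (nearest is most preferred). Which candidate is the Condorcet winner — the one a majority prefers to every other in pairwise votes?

Hank

With single-peaked preferences on a line, the Condorcet winner is the candidate closest to the median voter.
The median voter (position 16) is closest to Hank at 17.
Check: Hank vs Frank — voters closer to Hank: 3 of 5.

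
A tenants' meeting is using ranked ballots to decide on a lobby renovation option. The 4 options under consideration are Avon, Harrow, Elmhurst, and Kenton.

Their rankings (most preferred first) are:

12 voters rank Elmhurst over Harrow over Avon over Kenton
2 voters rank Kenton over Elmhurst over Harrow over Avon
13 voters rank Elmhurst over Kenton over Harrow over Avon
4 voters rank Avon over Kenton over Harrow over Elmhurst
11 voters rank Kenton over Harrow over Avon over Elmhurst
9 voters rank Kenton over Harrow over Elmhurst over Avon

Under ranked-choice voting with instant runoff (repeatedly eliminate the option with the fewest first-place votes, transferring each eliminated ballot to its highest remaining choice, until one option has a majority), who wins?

Round 1: Elmhurst 25, Kenton 22, Avon 4, Harrow 0. Harrow has the fewest and is eliminated.
Round 2: Elmhurst 25, Kenton 22, Avon 4. Avon has the fewest and is eliminated.
Round 3: Kenton 26, Elmhurst 25. Kenton has a majority.

Kenton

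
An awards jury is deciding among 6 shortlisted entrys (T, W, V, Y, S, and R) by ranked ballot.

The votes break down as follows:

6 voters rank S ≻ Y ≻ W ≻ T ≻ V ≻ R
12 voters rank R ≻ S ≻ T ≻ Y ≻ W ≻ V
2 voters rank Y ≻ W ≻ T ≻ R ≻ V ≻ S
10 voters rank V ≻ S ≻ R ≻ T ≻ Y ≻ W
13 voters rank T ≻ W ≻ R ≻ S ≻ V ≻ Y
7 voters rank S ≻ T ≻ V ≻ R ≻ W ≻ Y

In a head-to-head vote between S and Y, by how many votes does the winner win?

46

Ballots ranking S above Y: 6+12+10+13+7 = 48.
Ballots ranking Y above S: 2.
S wins 48–2, a margin of 46.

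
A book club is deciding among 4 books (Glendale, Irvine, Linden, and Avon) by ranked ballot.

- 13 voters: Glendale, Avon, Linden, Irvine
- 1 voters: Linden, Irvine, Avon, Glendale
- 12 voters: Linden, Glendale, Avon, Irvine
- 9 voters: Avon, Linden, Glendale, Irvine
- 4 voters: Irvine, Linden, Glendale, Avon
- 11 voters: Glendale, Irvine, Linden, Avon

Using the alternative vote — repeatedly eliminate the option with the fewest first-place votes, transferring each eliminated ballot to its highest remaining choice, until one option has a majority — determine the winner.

Linden

Round 1: Glendale 24, Linden 13, Avon 9, Irvine 4. Irvine has the fewest and is eliminated.
Round 2: Glendale 24, Linden 17, Avon 9. Avon has the fewest and is eliminated.
Round 3: Linden 26, Glendale 24. Linden has a majority.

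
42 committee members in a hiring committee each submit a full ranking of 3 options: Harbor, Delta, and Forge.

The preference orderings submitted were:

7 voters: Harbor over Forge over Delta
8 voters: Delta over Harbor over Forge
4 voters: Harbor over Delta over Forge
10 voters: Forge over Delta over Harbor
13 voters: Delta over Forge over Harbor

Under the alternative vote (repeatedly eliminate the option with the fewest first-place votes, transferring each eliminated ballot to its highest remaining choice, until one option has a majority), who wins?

Round 1: Delta 21, Harbor 11, Forge 10. Forge has the fewest and is eliminated.
Round 2: Delta 31, Harbor 11. Delta has a majority.

Delta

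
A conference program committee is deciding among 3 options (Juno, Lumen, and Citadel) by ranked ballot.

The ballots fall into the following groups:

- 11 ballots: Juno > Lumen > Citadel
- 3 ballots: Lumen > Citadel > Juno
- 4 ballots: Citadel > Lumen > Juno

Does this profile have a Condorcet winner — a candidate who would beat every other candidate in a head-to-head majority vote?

Yes

Head-to-head results (18 voters total):
Juno vs Lumen: Juno wins 11–7.
Juno vs Citadel: Juno wins 11–7.
Lumen vs Citadel: Lumen wins 14–4.
Juno beats each rival — Lumen (11–7), Citadel (11–7) — so Juno is the Condorcet winner.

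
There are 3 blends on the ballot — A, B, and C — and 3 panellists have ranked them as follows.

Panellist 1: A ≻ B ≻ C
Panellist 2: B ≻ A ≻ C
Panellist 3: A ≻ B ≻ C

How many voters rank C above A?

0

Ballots ranking C above A: 0.
Ballots ranking A above C: 3.
So 0 of 3 voters prefer C to A.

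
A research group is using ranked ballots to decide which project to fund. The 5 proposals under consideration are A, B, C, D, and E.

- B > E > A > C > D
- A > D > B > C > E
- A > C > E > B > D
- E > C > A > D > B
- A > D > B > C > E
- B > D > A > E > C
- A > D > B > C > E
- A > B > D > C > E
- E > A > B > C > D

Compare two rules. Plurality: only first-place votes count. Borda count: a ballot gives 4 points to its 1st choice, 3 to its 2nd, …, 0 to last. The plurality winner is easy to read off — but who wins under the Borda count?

Plurality first-place counts: A 5, B 2, C 0, D 0, E 2 → A.
Borda totals: A 29, B 20, C 12, D 15, E 14 → A.

A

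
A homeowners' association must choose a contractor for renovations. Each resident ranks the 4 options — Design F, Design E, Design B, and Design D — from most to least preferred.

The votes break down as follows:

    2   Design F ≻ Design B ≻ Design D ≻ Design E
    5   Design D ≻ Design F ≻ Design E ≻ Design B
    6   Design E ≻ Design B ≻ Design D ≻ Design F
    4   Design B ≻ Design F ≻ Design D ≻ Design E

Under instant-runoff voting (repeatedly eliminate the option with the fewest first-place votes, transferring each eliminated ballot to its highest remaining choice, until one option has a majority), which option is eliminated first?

Design F

Round 1: Design E 6, Design D 5, Design B 4, Design F 2. Design F has the fewest and is eliminated.
Round 2: Design E 6, Design B 6, Design D 5. Design D has the fewest and is eliminated.
Round 3: Design E 11, Design B 6. Design E has a majority.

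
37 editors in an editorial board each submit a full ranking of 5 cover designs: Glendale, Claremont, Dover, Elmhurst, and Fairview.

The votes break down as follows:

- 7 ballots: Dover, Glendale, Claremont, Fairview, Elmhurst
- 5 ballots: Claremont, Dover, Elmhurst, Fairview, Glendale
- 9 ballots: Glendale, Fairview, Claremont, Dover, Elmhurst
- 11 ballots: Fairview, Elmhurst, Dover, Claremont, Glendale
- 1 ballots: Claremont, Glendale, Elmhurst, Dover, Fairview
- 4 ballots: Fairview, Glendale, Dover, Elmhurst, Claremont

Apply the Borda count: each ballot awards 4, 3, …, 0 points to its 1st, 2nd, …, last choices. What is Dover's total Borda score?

Borda scores:
  Glendale: 7·3 + 5·0 + 9·4 + 11·0 + 3 + 4·3 = 72
  Claremont: 7·2 + 5·4 + 9·2 + 11·1 + 4 + 4·0 = 67
  Dover: 7·4 + 5·3 + 9·1 + 11·2 + 1 + 4·2 = 83
  Elmhurst: 7·0 + 5·2 + 9·0 + 11·3 + 2 + 4·1 = 49
  Fairview: 7·1 + 5·1 + 9·3 + 11·4 + 0 + 4·4 = 99

83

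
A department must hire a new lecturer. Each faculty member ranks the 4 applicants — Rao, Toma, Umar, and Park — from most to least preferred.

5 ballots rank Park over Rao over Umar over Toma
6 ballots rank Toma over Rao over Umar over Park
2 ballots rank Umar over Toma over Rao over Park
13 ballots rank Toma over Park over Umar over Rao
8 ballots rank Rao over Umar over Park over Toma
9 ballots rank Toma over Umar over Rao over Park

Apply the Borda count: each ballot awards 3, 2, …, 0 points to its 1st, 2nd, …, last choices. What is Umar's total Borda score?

64

Borda scores:
  Rao: 5·2 + 6·2 + 2·1 + 13·0 + 8·3 + 9·1 = 57
  Toma: 5·0 + 6·3 + 2·2 + 13·3 + 8·0 + 9·3 = 88
  Umar: 5·1 + 6·1 + 2·3 + 13·1 + 8·2 + 9·2 = 64
  Park: 5·3 + 6·0 + 2·0 + 13·2 + 8·1 + 9·0 = 49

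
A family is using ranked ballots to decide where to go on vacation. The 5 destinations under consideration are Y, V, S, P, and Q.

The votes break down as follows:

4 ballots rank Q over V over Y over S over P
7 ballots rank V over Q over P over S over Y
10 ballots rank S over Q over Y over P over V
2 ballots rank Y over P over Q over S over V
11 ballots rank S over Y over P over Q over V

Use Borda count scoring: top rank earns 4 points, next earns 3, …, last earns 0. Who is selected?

Borda scores:
  Y: 4·2 + 7·0 + 10·2 + 2·4 + 11·3 = 69
  V: 4·3 + 7·4 + 10·0 + 2·0 + 11·0 = 40
  S: 4·1 + 7·1 + 10·4 + 2·1 + 11·4 = 97
  P: 4·0 + 7·2 + 10·1 + 2·3 + 11·2 = 52
  Q: 4·4 + 7·3 + 10·3 + 2·2 + 11·1 = 82
S has the highest total.

S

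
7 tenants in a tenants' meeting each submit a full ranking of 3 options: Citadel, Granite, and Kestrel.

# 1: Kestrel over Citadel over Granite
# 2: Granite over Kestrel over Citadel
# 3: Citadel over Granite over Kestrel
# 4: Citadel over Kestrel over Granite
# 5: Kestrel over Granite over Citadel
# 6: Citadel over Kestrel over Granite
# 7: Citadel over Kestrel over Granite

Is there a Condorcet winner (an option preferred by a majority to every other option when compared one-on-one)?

Head-to-head results (7 voters total):
Citadel vs Granite: Citadel wins 5–2.
Citadel vs Kestrel: Citadel wins 4–3.
Granite vs Kestrel: Kestrel wins 5–2.
Citadel beats each rival — Granite (5–2), Kestrel (4–3) — so Citadel is the Condorcet winner.

Yes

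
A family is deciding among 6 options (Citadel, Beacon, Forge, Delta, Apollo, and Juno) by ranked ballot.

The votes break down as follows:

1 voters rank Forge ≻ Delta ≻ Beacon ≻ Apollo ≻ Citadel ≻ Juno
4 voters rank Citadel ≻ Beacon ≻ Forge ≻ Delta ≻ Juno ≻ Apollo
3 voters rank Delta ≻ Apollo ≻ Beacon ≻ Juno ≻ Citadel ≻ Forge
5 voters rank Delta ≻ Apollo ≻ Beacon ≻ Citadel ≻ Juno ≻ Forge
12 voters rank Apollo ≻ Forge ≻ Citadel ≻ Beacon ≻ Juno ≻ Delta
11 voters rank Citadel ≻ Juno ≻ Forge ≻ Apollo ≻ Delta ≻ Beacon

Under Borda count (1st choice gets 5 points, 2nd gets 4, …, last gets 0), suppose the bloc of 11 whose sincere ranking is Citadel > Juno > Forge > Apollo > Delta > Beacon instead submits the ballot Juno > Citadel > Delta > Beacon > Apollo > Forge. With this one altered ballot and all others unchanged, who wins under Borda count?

Borda totals with the altered ballot: Citadel 114, Beacon 89, Forge 65, Delta 85, Apollo 105, Juno 82.
The winner is unchanged: still Citadel.

Citadel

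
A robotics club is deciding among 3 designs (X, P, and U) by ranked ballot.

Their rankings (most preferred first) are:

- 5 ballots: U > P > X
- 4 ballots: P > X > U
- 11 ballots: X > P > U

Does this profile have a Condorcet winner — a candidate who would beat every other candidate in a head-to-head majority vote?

Head-to-head results (20 voters total):
X vs P: X wins 11–9.
X vs U: X wins 15–5.
P vs U: P wins 15–5.
X beats each rival — P (11–9), U (15–5) — so X is the Condorcet winner.

Yes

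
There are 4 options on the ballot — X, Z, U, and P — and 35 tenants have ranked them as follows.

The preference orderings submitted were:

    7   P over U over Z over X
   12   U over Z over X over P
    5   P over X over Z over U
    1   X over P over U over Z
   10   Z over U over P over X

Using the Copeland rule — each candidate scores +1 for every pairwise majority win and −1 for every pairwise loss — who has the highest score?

U

Pairwise results:
  X vs Z: Z wins 29–6.
  X vs U: U wins 29–6.
  X vs P: P wins 22–13.
  Z vs U: U wins 20–15.
  Z vs P: Z wins 22–13.
  U vs P: U wins 22–13.
Copeland scores (wins − losses):
  X: 0 − 3 = -3
  Z: 2 − 1 = 1
  U: 3 − 0 = 3
  P: 1 − 2 = -1
U has the best Copeland score.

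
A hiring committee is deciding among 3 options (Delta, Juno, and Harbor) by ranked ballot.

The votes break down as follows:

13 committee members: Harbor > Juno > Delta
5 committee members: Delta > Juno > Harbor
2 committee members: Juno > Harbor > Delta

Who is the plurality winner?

First-place vote totals:
  Delta: 5
  Juno: 2
  Harbor: 13
Harbor has the most first-place votes.

Harbor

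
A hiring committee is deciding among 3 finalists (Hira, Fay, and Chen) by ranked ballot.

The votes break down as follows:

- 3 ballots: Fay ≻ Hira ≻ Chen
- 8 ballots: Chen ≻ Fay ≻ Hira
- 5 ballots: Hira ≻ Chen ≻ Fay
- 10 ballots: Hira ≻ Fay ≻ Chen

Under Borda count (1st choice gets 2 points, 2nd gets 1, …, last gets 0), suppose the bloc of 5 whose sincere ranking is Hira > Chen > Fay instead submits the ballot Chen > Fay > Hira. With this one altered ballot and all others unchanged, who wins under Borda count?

Borda totals with the altered ballot: Hira 23, Fay 29, Chen 26.
The switch changes the winner from Hira to Fay.

Fay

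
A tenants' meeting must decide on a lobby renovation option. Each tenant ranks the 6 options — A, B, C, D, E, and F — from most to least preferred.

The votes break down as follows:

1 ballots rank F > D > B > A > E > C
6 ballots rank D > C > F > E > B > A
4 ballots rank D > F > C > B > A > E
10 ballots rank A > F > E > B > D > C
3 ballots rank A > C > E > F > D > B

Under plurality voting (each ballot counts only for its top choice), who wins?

A

First-place vote totals:
  A: 13
  B: 0
  C: 0
  D: 10
  E: 0
  F: 1
A has the most first-place votes.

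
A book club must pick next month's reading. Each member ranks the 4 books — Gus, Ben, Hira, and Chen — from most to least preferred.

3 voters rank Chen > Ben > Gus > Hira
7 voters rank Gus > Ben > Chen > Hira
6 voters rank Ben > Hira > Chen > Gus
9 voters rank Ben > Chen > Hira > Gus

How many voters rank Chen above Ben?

Ballots ranking Chen above Ben: 3.
Ballots ranking Ben above Chen: 7+6+9 = 22.
So 3 of 25 voters prefer Chen to Ben.

3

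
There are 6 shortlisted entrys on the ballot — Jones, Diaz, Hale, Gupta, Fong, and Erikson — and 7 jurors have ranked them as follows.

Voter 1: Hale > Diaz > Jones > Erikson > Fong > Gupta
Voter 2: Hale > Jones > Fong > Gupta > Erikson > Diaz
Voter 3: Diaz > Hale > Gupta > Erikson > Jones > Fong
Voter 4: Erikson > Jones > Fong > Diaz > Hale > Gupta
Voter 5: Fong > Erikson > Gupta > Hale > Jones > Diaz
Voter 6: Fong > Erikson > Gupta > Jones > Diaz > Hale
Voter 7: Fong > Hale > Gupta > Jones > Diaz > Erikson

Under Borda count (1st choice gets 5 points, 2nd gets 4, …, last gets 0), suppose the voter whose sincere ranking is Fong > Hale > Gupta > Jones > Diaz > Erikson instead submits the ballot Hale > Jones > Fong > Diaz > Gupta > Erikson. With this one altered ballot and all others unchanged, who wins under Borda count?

Borda totals with the altered ballot: Jones 19, Diaz 14, Hale 22, Gupta 12, Fong 20, Erikson 18.
The switch changes the winner from Fong to Hale.

Hale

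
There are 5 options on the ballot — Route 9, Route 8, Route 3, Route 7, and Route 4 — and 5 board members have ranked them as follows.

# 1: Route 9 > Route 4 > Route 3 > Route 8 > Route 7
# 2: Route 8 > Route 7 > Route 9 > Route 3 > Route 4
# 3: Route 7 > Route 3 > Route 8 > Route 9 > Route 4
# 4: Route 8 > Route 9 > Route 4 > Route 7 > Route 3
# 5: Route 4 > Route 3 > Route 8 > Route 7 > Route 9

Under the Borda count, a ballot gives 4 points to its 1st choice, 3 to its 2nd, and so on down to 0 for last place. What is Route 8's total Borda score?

Borda scores:
  Route 9: 4 + 2 + 1 + 3 + 0 = 10
  Route 8: 1 + 4 + 2 + 4 + 2 = 13
  Route 3: 2 + 1 + 3 + 0 + 3 = 9
  Route 7: 0 + 3 + 4 + 1 + 1 = 9
  Route 4: 3 + 0 + 0 + 2 + 4 = 9

13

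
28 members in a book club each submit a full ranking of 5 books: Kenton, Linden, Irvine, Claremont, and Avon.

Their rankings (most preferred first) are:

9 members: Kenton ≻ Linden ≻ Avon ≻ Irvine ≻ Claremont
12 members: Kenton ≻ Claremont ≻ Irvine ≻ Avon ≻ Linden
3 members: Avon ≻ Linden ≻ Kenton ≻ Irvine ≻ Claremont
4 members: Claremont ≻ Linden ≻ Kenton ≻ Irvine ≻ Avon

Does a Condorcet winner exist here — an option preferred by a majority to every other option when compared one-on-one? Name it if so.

Kenton

Head-to-head results (28 voters total):
Kenton vs Linden: Kenton wins 21–7.
Kenton vs Irvine: Kenton wins 28–0.
Kenton vs Claremont: Kenton wins 24–4.
Kenton vs Avon: Kenton wins 25–3.
Linden vs Irvine: Linden wins 16–12.
Linden vs Claremont: Claremont wins 16–12.
Linden vs Avon: Avon wins 15–13.
Irvine vs Claremont: Claremont wins 16–12.
Irvine vs Avon: Irvine wins 16–12.
Claremont vs Avon: Claremont wins 16–12.
Kenton beats each rival — Linden (21–7), Irvine (28–0), Claremont (24–4), Avon (25–3) — so Kenton is the Condorcet winner.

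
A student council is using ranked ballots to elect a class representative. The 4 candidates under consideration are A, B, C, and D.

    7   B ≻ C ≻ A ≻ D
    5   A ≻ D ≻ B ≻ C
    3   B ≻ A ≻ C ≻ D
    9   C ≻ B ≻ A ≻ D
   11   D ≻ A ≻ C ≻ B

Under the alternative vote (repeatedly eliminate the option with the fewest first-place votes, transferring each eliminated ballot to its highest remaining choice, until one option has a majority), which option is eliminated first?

Round 1: D 11, B 10, C 9, A 5. A has the fewest and is eliminated.
Round 2: D 16, B 10, C 9. C has the fewest and is eliminated.
Round 3: B 19, D 16. B has a majority.

A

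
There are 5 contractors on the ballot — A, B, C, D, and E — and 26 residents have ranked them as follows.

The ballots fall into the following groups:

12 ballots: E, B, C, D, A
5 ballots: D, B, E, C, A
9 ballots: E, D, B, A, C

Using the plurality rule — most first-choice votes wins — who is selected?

E

First-place vote totals:
  A: 0
  B: 0
  C: 0
  D: 5
  E: 21
E has the most first-place votes.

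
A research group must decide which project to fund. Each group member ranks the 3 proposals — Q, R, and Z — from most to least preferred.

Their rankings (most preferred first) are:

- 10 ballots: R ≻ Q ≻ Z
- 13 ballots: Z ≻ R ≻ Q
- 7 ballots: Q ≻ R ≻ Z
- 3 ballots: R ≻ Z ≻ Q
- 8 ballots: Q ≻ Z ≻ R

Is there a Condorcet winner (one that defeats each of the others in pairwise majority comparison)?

Head-to-head results (41 voters total):
Q vs R: R wins 26–15.
Q vs Z: Q wins 25–16.
R vs Z: Z wins 21–20.
No candidate beats all others: Q beats Z beats R beats Q, a majority cycle.

No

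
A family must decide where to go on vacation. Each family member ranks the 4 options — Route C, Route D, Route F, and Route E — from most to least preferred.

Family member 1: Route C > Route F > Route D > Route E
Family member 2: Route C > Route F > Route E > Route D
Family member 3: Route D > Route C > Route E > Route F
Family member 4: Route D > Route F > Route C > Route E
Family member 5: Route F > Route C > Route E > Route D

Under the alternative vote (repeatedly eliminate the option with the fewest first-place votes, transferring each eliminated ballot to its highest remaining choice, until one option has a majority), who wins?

Route C

Round 1: Route C 2, Route D 2, Route F 1, Route E 0. Route E has the fewest and is eliminated.
Round 2: Route C 2, Route D 2, Route F 1. Route F has the fewest and is eliminated.
Round 3: Route C 3, Route D 2. Route C has a majority.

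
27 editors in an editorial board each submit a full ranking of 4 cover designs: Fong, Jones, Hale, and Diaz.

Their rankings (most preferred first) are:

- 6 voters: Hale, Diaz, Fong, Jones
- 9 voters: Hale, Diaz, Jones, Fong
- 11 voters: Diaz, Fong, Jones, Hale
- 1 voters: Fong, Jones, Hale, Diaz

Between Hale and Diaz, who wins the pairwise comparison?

Ballots ranking Hale above Diaz: 6+9+1 = 16.
Ballots ranking Diaz above Hale: 11.
Hale wins the head-to-head, 16–11.

Hale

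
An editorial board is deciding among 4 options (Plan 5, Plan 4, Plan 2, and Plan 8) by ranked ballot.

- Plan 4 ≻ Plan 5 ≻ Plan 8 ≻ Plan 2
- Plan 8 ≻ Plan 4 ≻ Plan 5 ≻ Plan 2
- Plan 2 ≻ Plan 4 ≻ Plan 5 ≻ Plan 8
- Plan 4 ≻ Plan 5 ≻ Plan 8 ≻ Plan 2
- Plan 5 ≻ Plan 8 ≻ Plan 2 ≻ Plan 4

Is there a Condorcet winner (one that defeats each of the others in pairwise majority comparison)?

Head-to-head results (5 voters total):
Plan 5 vs Plan 4: Plan 4 wins 4–1.
Plan 5 vs Plan 2: Plan 5 wins 4–1.
Plan 5 vs Plan 8: Plan 5 wins 4–1.
Plan 4 vs Plan 2: Plan 4 wins 3–2.
Plan 4 vs Plan 8: Plan 4 wins 3–2.
Plan 2 vs Plan 8: Plan 8 wins 4–1.
Plan 4 beats each rival — Plan 5 (4–1), Plan 2 (3–2), Plan 8 (3–2) — so Plan 4 is the Condorcet winner.

Yes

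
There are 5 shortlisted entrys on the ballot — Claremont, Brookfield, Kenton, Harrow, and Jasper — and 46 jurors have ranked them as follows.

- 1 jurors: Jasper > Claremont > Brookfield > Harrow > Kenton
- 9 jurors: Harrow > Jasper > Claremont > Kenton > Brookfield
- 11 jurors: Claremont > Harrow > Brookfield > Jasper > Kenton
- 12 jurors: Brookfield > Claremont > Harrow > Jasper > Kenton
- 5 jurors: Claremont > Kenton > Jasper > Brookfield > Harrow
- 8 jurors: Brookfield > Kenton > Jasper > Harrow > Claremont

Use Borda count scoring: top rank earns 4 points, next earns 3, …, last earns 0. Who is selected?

Claremont

Borda scores:
  Claremont: 3 + 9·2 + 11·4 + 12·3 + 5·4 + 8·0 = 121
  Brookfield: 2 + 9·0 + 11·2 + 12·4 + 5·1 + 8·4 = 109
  Kenton: 0 + 9·1 + 11·0 + 12·0 + 5·3 + 8·3 = 48
  Harrow: 1 + 9·4 + 11·3 + 12·2 + 5·0 + 8·1 = 102
  Jasper: 4 + 9·3 + 11·1 + 12·1 + 5·2 + 8·2 = 80
Claremont has the highest total.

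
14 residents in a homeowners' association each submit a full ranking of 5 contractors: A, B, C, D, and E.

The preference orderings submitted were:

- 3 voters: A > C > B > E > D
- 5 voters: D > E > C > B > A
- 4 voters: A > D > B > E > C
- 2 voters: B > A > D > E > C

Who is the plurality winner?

A

First-place vote totals:
  A: 7
  B: 2
  C: 0
  D: 5
  E: 0
A has the most first-place votes.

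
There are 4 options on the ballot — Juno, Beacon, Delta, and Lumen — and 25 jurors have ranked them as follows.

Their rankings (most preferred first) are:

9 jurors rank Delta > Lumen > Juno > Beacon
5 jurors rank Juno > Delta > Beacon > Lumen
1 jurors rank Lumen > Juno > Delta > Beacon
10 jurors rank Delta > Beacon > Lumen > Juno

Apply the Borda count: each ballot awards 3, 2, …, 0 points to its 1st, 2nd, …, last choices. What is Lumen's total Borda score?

Borda scores:
  Juno: 9·1 + 5·3 + 2 + 10·0 = 26
  Beacon: 9·0 + 5·1 + 0 + 10·2 = 25
  Delta: 9·3 + 5·2 + 1 + 10·3 = 68
  Lumen: 9·2 + 5·0 + 3 + 10·1 = 31

31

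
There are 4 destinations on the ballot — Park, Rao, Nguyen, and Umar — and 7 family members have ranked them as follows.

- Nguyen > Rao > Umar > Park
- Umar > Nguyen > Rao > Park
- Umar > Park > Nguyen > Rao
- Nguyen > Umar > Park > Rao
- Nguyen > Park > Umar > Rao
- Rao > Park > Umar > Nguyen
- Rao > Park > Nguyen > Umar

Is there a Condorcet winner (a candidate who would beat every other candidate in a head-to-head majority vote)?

Head-to-head results (7 voters total):
Park vs Rao: Rao wins 4–3.
Park vs Nguyen: Nguyen wins 4–3.
Park vs Umar: Umar wins 4–3.
Rao vs Nguyen: Nguyen wins 5–2.
Rao vs Umar: Umar wins 4–3.
Nguyen vs Umar: Nguyen wins 4–3.
Nguyen beats each rival — Park (4–3), Rao (5–2), Umar (4–3) — so Nguyen is the Condorcet winner.

Yes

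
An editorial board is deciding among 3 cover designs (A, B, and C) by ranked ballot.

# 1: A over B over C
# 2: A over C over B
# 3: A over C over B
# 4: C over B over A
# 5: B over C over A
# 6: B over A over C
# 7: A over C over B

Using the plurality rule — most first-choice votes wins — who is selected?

First-place vote totals:
  A: 4
  B: 2
  C: 1
A has the most first-place votes.

A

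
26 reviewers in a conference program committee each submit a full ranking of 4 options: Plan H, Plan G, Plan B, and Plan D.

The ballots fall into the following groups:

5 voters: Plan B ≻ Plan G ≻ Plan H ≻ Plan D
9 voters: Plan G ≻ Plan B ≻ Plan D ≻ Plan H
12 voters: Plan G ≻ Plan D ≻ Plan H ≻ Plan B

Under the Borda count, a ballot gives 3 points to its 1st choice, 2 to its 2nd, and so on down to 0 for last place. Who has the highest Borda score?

Borda scores:
  Plan H: 5·1 + 9·0 + 12·1 = 17
  Plan G: 5·2 + 9·3 + 12·3 = 73
  Plan B: 5·3 + 9·2 + 12·0 = 33
  Plan D: 5·0 + 9·1 + 12·2 = 33
Plan G has the highest total.

Plan G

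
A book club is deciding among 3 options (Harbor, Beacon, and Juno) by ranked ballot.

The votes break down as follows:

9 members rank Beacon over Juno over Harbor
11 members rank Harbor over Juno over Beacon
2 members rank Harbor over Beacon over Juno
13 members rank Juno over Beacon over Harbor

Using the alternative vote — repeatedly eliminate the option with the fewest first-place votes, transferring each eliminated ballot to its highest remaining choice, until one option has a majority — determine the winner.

Juno

Round 1: Harbor 13, Juno 13, Beacon 9. Beacon has the fewest and is eliminated.
Round 2: Juno 22, Harbor 13. Juno has a majority.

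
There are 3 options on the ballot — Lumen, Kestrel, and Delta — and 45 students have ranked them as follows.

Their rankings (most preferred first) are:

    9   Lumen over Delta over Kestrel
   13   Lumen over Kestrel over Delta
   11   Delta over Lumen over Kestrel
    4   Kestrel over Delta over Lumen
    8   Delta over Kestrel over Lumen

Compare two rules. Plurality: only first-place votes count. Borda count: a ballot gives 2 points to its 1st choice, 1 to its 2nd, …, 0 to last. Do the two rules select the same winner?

Plurality first-place counts: Lumen 22, Kestrel 4, Delta 19 → Lumen.
Borda totals: Lumen 55, Kestrel 29, Delta 51 → Lumen.
The two rules agree on Lumen.

Yes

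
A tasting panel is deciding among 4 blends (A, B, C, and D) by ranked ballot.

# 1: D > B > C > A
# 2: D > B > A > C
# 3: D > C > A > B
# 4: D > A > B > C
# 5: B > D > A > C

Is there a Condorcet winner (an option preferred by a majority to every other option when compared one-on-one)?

Head-to-head results (5 voters total):
A vs B: B wins 3–2.
A vs C: A wins 3–2.
A vs D: D wins 5–0.
B vs C: B wins 4–1.
B vs D: D wins 4–1.
C vs D: D wins 5–0.
D beats each rival — A (5–0), B (4–1), C (5–0) — so D is the Condorcet winner.

Yes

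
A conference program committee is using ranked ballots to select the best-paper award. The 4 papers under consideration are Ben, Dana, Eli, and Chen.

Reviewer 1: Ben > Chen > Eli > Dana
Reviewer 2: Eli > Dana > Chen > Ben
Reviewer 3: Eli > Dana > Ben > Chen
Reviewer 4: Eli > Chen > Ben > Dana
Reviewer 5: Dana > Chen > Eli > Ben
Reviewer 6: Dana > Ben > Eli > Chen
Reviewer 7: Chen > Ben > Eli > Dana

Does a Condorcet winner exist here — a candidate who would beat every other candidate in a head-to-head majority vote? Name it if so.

Head-to-head results (7 voters total):
Ben vs Dana: Dana wins 4–3.
Ben vs Eli: Eli wins 4–3.
Ben vs Chen: Chen wins 4–3.
Dana vs Eli: Eli wins 5–2.
Dana vs Chen: Dana wins 4–3.
Eli vs Chen: Eli wins 4–3.
Eli beats each rival — Ben (4–3), Dana (5–2), Chen (4–3) — so Eli is the Condorcet winner.

Eli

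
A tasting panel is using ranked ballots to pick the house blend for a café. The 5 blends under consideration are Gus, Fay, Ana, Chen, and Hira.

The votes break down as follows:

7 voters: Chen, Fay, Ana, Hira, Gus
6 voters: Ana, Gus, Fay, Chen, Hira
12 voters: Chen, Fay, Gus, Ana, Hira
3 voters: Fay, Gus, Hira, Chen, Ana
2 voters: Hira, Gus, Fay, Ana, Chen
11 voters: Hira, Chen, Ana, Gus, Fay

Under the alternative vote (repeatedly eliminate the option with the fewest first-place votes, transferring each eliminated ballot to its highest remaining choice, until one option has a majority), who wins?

Chen

Round 1: Chen 19, Hira 13, Ana 6, Fay 3, Gus 0. Gus has the fewest and is eliminated.
Round 2: Chen 19, Hira 13, Ana 6, Fay 3. Fay has the fewest and is eliminated.
Round 3: Chen 19, Hira 16, Ana 6. Ana has the fewest and is eliminated.
Round 4: Chen 25, Hira 16. Chen has a majority.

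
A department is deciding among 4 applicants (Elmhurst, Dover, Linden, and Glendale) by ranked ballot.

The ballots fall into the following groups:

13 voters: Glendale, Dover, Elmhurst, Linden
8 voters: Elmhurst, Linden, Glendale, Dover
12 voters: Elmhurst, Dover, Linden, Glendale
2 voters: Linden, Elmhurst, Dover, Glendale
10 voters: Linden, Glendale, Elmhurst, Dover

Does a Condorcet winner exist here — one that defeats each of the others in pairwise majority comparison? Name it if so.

No Condorcet winner

Head-to-head results (45 voters total):
Elmhurst vs Dover: Elmhurst wins 32–13.
Elmhurst vs Linden: Elmhurst wins 33–12.
Elmhurst vs Glendale: Glendale wins 23–22.
Dover vs Linden: Dover wins 25–20.
Dover vs Glendale: Glendale wins 31–14.
Linden vs Glendale: Linden wins 32–13.
No candidate beats all others: Elmhurst beats Linden beats Glendale beats Elmhurst, a majority cycle.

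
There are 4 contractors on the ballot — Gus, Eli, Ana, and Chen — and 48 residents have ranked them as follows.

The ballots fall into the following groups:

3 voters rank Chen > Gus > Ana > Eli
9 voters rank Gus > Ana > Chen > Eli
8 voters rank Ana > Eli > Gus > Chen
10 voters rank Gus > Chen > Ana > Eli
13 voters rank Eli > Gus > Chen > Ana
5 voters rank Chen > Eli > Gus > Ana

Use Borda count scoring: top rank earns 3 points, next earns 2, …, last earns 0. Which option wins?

Gus

Borda scores:
  Gus: 3·2 + 9·3 + 8·1 + 10·3 + 13·2 + 5·1 = 102
  Eli: 3·0 + 9·0 + 8·2 + 10·0 + 13·3 + 5·2 = 65
  Ana: 3·1 + 9·2 + 8·3 + 10·1 + 13·0 + 5·0 = 55
  Chen: 3·3 + 9·1 + 8·0 + 10·2 + 13·1 + 5·3 = 66
Gus has the highest total.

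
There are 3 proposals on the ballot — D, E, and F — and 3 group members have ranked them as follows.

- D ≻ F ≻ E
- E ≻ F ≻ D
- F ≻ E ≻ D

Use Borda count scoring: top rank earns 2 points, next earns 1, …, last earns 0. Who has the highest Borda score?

Borda scores:
  D: 2 + 0 + 0 = 2
  E: 0 + 2 + 1 = 3
  F: 1 + 1 + 2 = 4
F has the highest total.

F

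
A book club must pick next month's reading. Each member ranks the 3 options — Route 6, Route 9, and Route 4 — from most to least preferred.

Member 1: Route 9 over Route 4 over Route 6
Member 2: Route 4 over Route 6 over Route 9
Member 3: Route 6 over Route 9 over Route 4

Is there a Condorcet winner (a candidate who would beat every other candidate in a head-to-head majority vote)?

Head-to-head results (3 voters total):
Route 6 vs Route 9: Route 6 wins 2–1.
Route 6 vs Route 4: Route 4 wins 2–1.
Route 9 vs Route 4: Route 9 wins 2–1.
No candidate beats all others: Route 6 beats Route 9 beats Route 4 beats Route 6, a majority cycle.

No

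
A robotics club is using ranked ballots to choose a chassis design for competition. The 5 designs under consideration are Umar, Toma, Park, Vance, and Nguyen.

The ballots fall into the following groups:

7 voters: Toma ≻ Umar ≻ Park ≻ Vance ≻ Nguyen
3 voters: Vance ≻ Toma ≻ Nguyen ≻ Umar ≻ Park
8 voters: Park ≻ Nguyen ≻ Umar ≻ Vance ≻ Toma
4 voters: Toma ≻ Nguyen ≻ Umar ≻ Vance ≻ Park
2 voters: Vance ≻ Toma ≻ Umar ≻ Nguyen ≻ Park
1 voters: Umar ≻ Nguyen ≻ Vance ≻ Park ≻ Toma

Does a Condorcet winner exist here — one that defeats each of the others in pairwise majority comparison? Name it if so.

Head-to-head results (25 voters total):
Umar vs Toma: Toma wins 16–9.
Umar vs Park: Umar wins 17–8.
Umar vs Vance: Umar wins 20–5.
Umar vs Nguyen: Nguyen wins 15–10.
Toma vs Park: Toma wins 16–9.
Toma vs Vance: Vance wins 14–11.
Toma vs Nguyen: Toma wins 16–9.
Park vs Vance: Park wins 15–10.
Park vs Nguyen: Park wins 15–10.
Vance vs Nguyen: Nguyen wins 13–12.
No candidate beats all others: Umar beats Vance beats Toma beats Umar, a majority cycle.

There is no Condorcet winner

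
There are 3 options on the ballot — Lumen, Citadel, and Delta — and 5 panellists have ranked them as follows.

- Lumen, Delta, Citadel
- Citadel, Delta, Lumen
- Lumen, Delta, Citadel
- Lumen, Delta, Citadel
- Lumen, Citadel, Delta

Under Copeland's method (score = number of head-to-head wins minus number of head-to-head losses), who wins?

Pairwise results:
  Lumen vs Citadel: Lumen wins 4–1.
  Lumen vs Delta: Lumen wins 4–1.
  Citadel vs Delta: Delta wins 3–2.
Copeland scores (wins − losses):
  Lumen: 2 − 0 = 2
  Citadel: 0 − 2 = -2
  Delta: 1 − 1 = 0
Lumen has the best Copeland score.

Lumen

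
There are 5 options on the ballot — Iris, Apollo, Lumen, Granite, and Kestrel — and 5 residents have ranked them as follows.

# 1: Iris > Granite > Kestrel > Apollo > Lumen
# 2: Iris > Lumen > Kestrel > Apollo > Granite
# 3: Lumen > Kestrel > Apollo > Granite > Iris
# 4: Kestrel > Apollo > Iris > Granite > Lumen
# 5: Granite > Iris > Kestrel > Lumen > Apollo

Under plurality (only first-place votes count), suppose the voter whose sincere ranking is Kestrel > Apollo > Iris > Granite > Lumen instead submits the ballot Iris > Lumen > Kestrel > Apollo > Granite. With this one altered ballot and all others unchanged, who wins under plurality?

First-place totals with the altered ballot: Iris 3, Apollo 0, Lumen 1, Granite 1, Kestrel 0.
The winner is unchanged: still Iris.

Iris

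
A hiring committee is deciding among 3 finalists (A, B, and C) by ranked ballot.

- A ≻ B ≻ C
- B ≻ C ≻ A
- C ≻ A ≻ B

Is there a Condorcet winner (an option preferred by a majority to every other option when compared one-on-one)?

No

Head-to-head results (3 voters total):
A vs B: A wins 2–1.
A vs C: C wins 2–1.
B vs C: B wins 2–1.
No candidate beats all others: A beats B beats C beats A, a majority cycle.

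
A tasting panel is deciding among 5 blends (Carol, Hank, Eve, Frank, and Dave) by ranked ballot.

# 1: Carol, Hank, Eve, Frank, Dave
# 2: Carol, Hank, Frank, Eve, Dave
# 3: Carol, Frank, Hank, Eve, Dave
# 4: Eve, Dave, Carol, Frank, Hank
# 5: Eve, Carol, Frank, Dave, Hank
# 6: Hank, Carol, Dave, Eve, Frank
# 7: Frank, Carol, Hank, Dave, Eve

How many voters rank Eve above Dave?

5

Ballots ranking Eve above Dave: 5.
Ballots ranking Dave above Eve: 2.
So 5 of 7 voters prefer Eve to Dave.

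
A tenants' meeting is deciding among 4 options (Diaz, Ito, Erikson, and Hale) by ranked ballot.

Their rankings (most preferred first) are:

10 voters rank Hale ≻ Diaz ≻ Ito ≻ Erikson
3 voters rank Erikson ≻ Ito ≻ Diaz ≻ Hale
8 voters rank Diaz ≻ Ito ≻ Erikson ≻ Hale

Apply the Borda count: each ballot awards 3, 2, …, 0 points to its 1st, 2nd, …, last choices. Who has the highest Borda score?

Borda scores:
  Diaz: 10·2 + 3·1 + 8·3 = 47
  Ito: 10·1 + 3·2 + 8·2 = 32
  Erikson: 10·0 + 3·3 + 8·1 = 17
  Hale: 10·3 + 3·0 + 8·0 = 30
Diaz has the highest total.

Diaz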